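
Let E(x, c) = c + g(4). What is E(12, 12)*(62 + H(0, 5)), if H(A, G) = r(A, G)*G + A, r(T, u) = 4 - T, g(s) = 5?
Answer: 1394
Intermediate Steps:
H(A, G) = A + G*(4 - A) (H(A, G) = (4 - A)*G + A = G*(4 - A) + A = A + G*(4 - A))
E(x, c) = 5 + c (E(x, c) = c + 5 = 5 + c)
E(12, 12)*(62 + H(0, 5)) = (5 + 12)*(62 + (0 - 1*5*(-4 + 0))) = 17*(62 + (0 - 1*5*(-4))) = 17*(62 + (0 + 20)) = 17*(62 + 20) = 17*82 = 1394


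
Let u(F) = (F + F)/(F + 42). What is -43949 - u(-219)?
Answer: -2593137/59 ≈ -43952.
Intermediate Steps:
u(F) = 2*F/(42 + F) (u(F) = (2*F)/(42 + F) = 2*F/(42 + F))
-43949 - u(-219) = -43949 - 2*(-219)/(42 - 219) = -43949 - 2*(-219)/(-177) = -43949 - 2*(-219)*(-1)/177 = -43949 - 1*146/59 = -43949 - 146/59 = -2593137/59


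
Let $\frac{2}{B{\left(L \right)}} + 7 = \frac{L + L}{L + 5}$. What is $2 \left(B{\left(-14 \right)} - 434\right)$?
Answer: $- \frac{30416}{35} \approx -869.03$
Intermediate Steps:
$B{\left(L \right)} = \frac{2}{-7 + \frac{2 L}{5 + L}}$ ($B{\left(L \right)} = \frac{2}{-7 + \frac{L + L}{L + 5}} = \frac{2}{-7 + \frac{2 L}{5 + L}}$)
$2 \left(B{\left(-14 \right)} - 434\right) = 2 \left(\frac{2 \left(-5 - -14\right)}{5 \left(7 - 14\right)} - 434\right) = 2 \left(\frac{2 \left(-5 + 14\right)}{5 \left(-7\right)} - 434\right) = 2 \left(\frac{2}{5} \left(- \frac{1}{7}\right) 9 - 434\right) = 2 \left(- \frac{18}{35} - 434\right) = 2 \left(- \frac{15208}{35}\right) = - \frac{30416}{35}$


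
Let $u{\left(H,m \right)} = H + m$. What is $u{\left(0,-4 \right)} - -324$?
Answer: $320$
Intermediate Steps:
$u{\left(0,-4 \right)} - -324 = \left(0 - 4\right) - -324 = -4 + 324 = 320$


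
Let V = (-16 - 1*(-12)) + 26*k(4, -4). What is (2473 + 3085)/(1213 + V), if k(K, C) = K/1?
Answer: 5558/1313 ≈ 4.2331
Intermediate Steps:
k(K, C) = K (k(K, C) = K*1 = K)
V = 100 (V = (-16 - 1*(-12)) + 26*4 = (-16 + 12) + 104 = -4 + 104 = 100)
(2473 + 3085)/(1213 + V) = (2473 + 3085)/(1213 + 100) = 5558/1313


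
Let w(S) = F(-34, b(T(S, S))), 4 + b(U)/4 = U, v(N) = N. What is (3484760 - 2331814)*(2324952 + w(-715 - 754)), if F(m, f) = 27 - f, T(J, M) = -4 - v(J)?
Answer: 2673837421710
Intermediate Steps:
T(J, M) = -4 - J
b(U) = -16 + 4*U
w(S) = 59 + 4*S (w(S) = 27 - (-16 + 4*(-4 - S)) = 27 - (-16 + (-16 - 4*S)) = 27 - (-32 - 4*S) = 27 + (32 + 4*S) = 59 + 4*S)
(3484760 - 2331814)*(2324952 + w(-715 - 754)) = (3484760 - 2331814)*(2324952 + (59 + 4*(-715 - 754))) = 1152946*(2324952 + (59 + 4*(-1469))) = 1152946*(2324952 + (59 - 5876)) = 1152946*(2324952 - 5817) = 1152946*2319135 = 2673837421710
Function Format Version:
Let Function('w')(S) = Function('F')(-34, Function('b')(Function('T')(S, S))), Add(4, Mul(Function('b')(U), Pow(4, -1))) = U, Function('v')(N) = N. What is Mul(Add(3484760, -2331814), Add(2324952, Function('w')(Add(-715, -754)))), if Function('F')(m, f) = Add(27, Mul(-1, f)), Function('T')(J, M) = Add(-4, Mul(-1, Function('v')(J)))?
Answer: 2673837421710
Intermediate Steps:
Function('T')(J, M) = Add(-4, Mul(-1, J))
Function('b')(U) = Add(-16, Mul(4, U))
Function('w')(S) = Add(59, Mul(4, S)) (Function('w')(S) = Add(27, Mul(-1, Add(-16, Mul(4, Add(-4, Mul(-1, S)))))) = Add(27, Mul(-1, Add(-16, Add(-16, Mul(-4, S))))) = Add(27, Mul(-1, Add(-32, Mul(-4, S)))) = Add(27, Add(32, Mul(4, S))) = Add(59, Mul(4, S)))
Mul(Add(3484760, -2331814), Add(2324952, Function('w')(Add(-715, -754)))) = Mul(Add(3484760, -2331814), Add(2324952, Add(59, Mul(4, Add(-715, -754))))) = Mul(1152946, Add(2324952, Add(59, Mul(4, -1469)))) = Mul(1152946, Add(2324952, Add(59, -5876))) = Mul(1152946, Add(2324952, -5817)) = Mul(1152946, 2319135) = 2673837421710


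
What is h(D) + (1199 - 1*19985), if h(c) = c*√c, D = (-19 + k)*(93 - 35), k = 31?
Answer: -18786 + 1392*√174 ≈ -424.26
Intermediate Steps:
D = 696 (D = (-19 + 31)*(93 - 35) = 12*58 = 696)
h(c) = c^(3/2)
h(D) + (1199 - 1*19985) = 696^(3/2) + (1199 - 1*19985) = 1392*√174 + (1199 - 19985) = 1392*√174 - 18786 = -18786 + 1392*√174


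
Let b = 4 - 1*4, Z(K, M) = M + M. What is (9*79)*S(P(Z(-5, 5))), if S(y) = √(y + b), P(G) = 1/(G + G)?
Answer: 711*√5/10 ≈ 158.98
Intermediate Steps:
Z(K, M) = 2*M
b = 0 (b = 4 - 4 = 0)
P(G) = 1/(2*G)
S(y) = √y (S(y) = √(y + 0) = √y)
(9*79)*S(P(Z(-5, 5))) = (9*79)*√(1/(2*((2*5)))) = 711*√((½)/10) = 711*√((½)*(⅒)) = 711*√(1/20) = 711*(√5/10) = 711*√5/10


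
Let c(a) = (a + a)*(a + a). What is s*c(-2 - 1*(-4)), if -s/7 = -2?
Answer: 224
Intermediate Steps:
s = 14 (s = -7*(-2) = 14)
c(a) = 4*a**2 (c(a) = (2*a)*(2*a) = 4*a**2)
s*c(-2 - 1*(-4)) = 14*(4*(-2 - 1*(-4))**2) = 14*(4*(-2 + 4)**2) = 14*(4*2**2) = 14*(4*4) = 14*16 = 224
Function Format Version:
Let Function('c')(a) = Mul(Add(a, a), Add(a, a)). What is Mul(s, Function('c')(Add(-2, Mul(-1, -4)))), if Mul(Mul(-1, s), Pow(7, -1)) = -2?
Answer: 224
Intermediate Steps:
s = 14 (s = Mul(-7, -2) = 14)
Function('c')(a) = Mul(4, Pow(a, 2)) (Function('c')(a) = Mul(Mul(2, a), Mul(2, a)) = Mul(4, Pow(a, 2)))
Mul(s, Function('c')(Add(-2, Mul(-1, -4)))) = Mul(14, Mul(4, Pow(Add(-2, Mul(-1, -4)), 2))) = Mul(14, Mul(4, Pow(Add(-2, 4), 2))) = Mul(14, Mul(4, Pow(2, 2))) = Mul(14, Mul(4, 4)) = Mul(14, 16) = 224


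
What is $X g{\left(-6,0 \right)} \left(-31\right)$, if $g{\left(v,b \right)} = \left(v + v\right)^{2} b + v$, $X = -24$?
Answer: $-4464$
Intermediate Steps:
$g{\left(v,b \right)} = v + 4 b v^{2}$ ($g{\left(v,b \right)} = \left(2 v\right)^{2} b + v = 4 v^{2} b + v = 4 b v^{2} + v = v + 4 b v^{2}$)
$X g{\left(-6,0 \right)} \left(-31\right) = - 24 \left(- 6 \left(1 + 4 \cdot 0 \left(-6\right)\right)\right) \left(-31\right) = - 24 \left(- 6 \left(1 + 0\right)\right) \left(-31\right) = - 24 \left(\left(-6\right) 1\right) \left(-31\right) = \left(-24\right) \left(-6\right) \left(-31\right) = 144 \left(-31\right) = -4464$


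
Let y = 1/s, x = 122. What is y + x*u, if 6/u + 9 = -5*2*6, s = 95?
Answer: -23157/2185 ≈ -10.598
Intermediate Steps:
u = -2/23 (u = 6/(-9 - 5*2*6) = 6/(-9 - 10*6) = 6/(-9 - 60) = 6/(-69) = 6*(-1/69) = -2/23 ≈ -0.086957)
y = 1/95 ≈ 0.010526
y + x*u = 1/95 + 122*(-2/23) = 1/95 - 244/23 = -23157/2185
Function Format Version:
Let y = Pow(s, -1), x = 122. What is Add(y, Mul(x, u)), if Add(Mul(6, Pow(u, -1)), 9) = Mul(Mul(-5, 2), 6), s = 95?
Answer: Rational(-23157, 2185) ≈ -10.598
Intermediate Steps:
u = Rational(-2, 23) (u = Mul(6, Pow(Add(-9, Mul(Mul(-5, 2), 6)), -1)) = Mul(6, Pow(Add(-9, Mul(-10, 6)), -1)) = Mul(6, Pow(Add(-9, -60), -1)) = Mul(6, Pow(-69, -1)) = Mul(6, Rational(-1, 69)) = Rational(-2, 23) ≈ -0.086957)
y = Rational(1, 95) (y = Pow(95, -1) = Rational(1, 95) ≈ 0.010526)
Add(y, Mul(x, u)) = Add(Rational(1, 95), Mul(122, Rational(-2, 23))) = Add(Rational(1, 95), Rational(-244, 23)) = Rational(-23157, 2185)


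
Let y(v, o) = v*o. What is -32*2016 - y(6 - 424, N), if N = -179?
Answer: -139334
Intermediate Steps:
y(v, o) = o*v
-32*2016 - y(6 - 424, N) = -32*2016 - (-179)*(6 - 424) = -64512 - (-179)*(-418) = -64512 - 1*74822 = -64512 - 74822 = -139334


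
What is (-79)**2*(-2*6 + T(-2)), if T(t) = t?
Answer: -87374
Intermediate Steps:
(-79)**2*(-2*6 + T(-2)) = (-79)**2*(-2*6 - 2) = 6241*(-12 - 2) = 6241*(-14) = -87374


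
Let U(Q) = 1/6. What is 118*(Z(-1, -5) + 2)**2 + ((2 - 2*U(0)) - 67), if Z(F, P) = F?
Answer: 158/3 ≈ 52.667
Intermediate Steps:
U(Q) = 1/6
118*(Z(-1, -5) + 2)**2 + ((2 - 2*U(0)) - 67) = 118*(-1 + 2)**2 + ((2 - 2*1/6) - 67) = 118*1**2 + ((2 - 1/3) - 67) = 118*1 + (5/3 - 67) = 118 - 196/3 = 158/3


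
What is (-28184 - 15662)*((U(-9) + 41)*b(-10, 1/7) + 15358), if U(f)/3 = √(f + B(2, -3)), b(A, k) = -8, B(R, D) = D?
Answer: -659005380 + 2104608*I*√3 ≈ -6.5901e+8 + 3.6453e+6*I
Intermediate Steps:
U(f) = 3*√(-3 + f) (U(f) = 3*√(f - 3) = 3*√(-3 + f))
(-28184 - 15662)*((U(-9) + 41)*b(-10, 1/7) + 15358) = (-28184 - 15662)*((3*√(-3 - 9) + 41)*(-8) + 15358) = -43846*((3*√(-12) + 41)*(-8) + 15358) = -43846*((3*(2*I*√3) + 41)*(-8) + 15358) = -43846*((6*I*√3 + 41)*(-8) + 15358) = -43846*((41 + 6*I*√3)*(-8) + 15358) = -43846*((-328 - 48*I*√3) + 15358) = -43846*(15030 - 48*I*√3) = -659005380 + 2104608*I*√3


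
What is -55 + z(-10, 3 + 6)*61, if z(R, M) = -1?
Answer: -116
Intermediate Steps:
-55 + z(-10, 3 + 6)*61 = -55 - 1*61 = -55 - 61 = -116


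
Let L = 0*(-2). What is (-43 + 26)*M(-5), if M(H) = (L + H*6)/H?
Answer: -102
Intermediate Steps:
L = 0
M(H) = 6 (M(H) = (0 + H*6)/H = (0 + 6*H)/H = (6*H)/H = 6)
(-43 + 26)*M(-5) = (-43 + 26)*6 = -17*6 = -102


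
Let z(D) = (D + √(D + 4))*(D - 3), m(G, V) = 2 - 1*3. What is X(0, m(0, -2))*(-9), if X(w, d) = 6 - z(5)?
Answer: 90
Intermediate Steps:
m(G, V) = -1 (m(G, V) = 2 - 3 = -1)
z(D) = (-3 + D)*(D + √(4 + D)) (z(D) = (D + √(4 + D))*(-3 + D) = (-3 + D)*(D + √(4 + D)))
X(w, d) = -10 (X(w, d) = 6 - (5² - 3*5 - 3*√(4 + 5) + 5*√(4 + 5)) = 6 - (25 - 15 - 3*√9 + 5*√9) = 6 - (25 - 15 - 3*3 + 5*3) = 6 - (25 - 15 - 9 + 15) = 6 - 1*16 = 6 - 16 = -10)
X(0, m(0, -2))*(-9) = -10*(-9) = 90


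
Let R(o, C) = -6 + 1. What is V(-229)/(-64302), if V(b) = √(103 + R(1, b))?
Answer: -√2/9186 ≈ -0.00015395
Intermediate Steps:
R(o, C) = -5
V(b) = 7*√2 (V(b) = √(103 - 5) = √98 = 7*√2)
V(-229)/(-64302) = (7*√2)/(-64302) = (7*√2)*(-1/64302) = -√2/9186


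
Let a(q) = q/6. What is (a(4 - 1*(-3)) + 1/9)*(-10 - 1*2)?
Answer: -46/3 ≈ -15.333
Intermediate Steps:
a(q) = q/6 (a(q) = q*(1/6) = q/6)
(a(4 - 1*(-3)) + 1/9)*(-10 - 1*2) = ((4 - 1*(-3))/6 + 1/9)*(-10 - 1*2) = ((4 + 3)/6 + 1/9)*(-10 - 2) = ((1/6)*7 + 1/9)*(-12) = (7/6 + 1/9)*(-12) = (23/18)*(-12) = -46/3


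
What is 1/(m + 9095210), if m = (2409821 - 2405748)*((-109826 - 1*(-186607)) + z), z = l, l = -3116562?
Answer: -1/12371932803 ≈ -8.0828e-11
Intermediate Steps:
z = -3116562
m = -12381028013 (m = (2409821 - 2405748)*((-109826 - 1*(-186607)) - 3116562) = 4073*((-109826 + 186607) - 3116562) = 4073*(76781 - 3116562) = 4073*(-3039781) = -12381028013)
1/(m + 9095210) = 1/(-12381028013 + 9095210) = 1/(-12371932803) = -1/12371932803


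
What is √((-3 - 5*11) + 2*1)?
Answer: 2*I*√14 ≈ 7.4833*I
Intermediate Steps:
√((-3 - 5*11) + 2*1) = √((-3 - 55) + 2) = √(-58 + 2) = √(-56) = 2*I*√14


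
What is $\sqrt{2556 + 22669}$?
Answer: $5 \sqrt{1009} \approx 158.82$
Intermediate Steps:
$\sqrt{2556 + 22669} = \sqrt{25225} = 5 \sqrt{1009}$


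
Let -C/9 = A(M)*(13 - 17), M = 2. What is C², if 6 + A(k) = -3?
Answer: 104976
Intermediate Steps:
A(k) = -9 (A(k) = -6 - 3 = -9)
C = -324 (C = -(-81)*(13 - 17) = -(-81)*(-4) = -9*36 = -324)
C² = (-324)² = 104976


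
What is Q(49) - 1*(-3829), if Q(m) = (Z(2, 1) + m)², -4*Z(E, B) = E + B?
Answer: 98513/16 ≈ 6157.1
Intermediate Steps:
Z(E, B) = -B/4 - E/4 (Z(E, B) = -(E + B)/4 = -(B + E)/4 = -B/4 - E/4)
Q(m) = (-¾ + m)² (Q(m) = ((-¼*1 - ¼*2) + m)² = ((-¼ - ½) + m)² = (-¾ + m)²)
Q(49) - 1*(-3829) = (-3 + 4*49)²/16 - 1*(-3829) = (-3 + 196)²/16 + 3829 = (1/16)*193² + 3829 = (1/16)*37249 + 3829 = 37249/16 + 3829 = 98513/16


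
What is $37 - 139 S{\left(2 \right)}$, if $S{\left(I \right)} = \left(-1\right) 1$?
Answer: $176$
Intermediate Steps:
$S{\left(I \right)} = -1$
$37 - 139 S{\left(2 \right)} = 37 - -139 = 37 + 139 = 176$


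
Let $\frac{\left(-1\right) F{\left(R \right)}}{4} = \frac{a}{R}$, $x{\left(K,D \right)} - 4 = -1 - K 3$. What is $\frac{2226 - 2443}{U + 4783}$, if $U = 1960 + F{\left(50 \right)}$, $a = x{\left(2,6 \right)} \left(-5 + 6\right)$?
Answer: $- \frac{775}{24083} \approx -0.03218$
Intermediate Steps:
$x{\left(K,D \right)} = 3 - 3 K$ ($x{\left(K,D \right)} = 4 - \left(1 + K 3\right) = 4 - \left(1 + 3 K\right) = 3 - 3 K$)
$a = -3$ ($a = \left(3 - 6\right) \left(-5 + 6\right) = \left(3 - 6\right) 1 = \left(-3\right) 1 = -3$)
$F{\left(R \right)} = \frac{12}{R}$ ($F{\left(R \right)} = - 4 \left(- \frac{3}{R}\right) = \frac{12}{R}$)
$U = \frac{49006}{25}$ ($U = 1960 + \frac{12}{50} = 1960 + 12 \cdot \frac{1}{50} = 1960 + \frac{6}{25} = \frac{49006}{25} \approx 1960.2$)
$\frac{2226 - 2443}{U + 4783} = \frac{2226 - 2443}{\frac{49006}{25} + 4783} = - \frac{217}{\frac{168581}{25}} = \left(-217\right) \frac{25}{168581} = - \frac{775}{24083}$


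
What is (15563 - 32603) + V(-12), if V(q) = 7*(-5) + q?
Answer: -17087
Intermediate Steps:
V(q) = -35 + q
(15563 - 32603) + V(-12) = (15563 - 32603) + (-35 - 12) = -17040 - 47 = -17087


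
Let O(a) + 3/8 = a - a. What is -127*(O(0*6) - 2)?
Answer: 2413/8 ≈ 301.63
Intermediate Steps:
O(a) = -3/8 (O(a) = -3/8 + (a - a) = -3/8 + 0 = -3/8)
-127*(O(0*6) - 2) = -127*(-3/8 - 2) = -127*(-19/8) = 2413/8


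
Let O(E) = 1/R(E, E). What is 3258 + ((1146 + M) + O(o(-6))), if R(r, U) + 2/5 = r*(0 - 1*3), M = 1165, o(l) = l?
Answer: 490077/88 ≈ 5569.1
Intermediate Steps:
R(r, U) = -⅖ - 3*r (R(r, U) = -⅖ + r*(0 - 1*3) = -⅖ + r*(0 - 3) = -⅖ + r*(-3) = -⅖ - 3*r)
O(E) = 1/(-⅖ - 3*E)
3258 + ((1146 + M) + O(o(-6))) = 3258 + ((1146 + 1165) - 5/(2 + 15*(-6))) = 3258 + (2311 - 5/(2 - 90)) = 3258 + (2311 - 5/(-88)) = 3258 + (2311 - 5*(-1/88)) = 3258 + (2311 + 5/88) = 3258 + 203373/88 = 490077/88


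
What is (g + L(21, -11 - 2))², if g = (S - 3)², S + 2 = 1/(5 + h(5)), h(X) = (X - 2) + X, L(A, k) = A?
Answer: 58446025/28561 ≈ 2046.4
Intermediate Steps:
h(X) = -2 + 2*X (h(X) = (-2 + X) + X = -2 + 2*X)
S = -25/13 (S = -2 + 1/(5 + (-2 + 2*5)) = -2 + 1/(5 + (-2 + 10)) = -2 + 1/(5 + 8) = -2 + 1/13 = -25/13 ≈ -1.9231)
g = 4096/169 (g = (-25/13 - 3)² = (-64/13)² = 4096/169 ≈ 24.237)
(g + L(21, -11 - 2))² = (4096/169 + 21)² = (7645/169)² = 58446025/28561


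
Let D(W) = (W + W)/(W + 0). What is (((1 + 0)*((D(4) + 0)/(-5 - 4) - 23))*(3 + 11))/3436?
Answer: -1463/15462 ≈ -0.094619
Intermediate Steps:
D(W) = 2 (D(W) = (2*W)/W = 2)
(((1 + 0)*((D(4) + 0)/(-5 - 4) - 23))*(3 + 11))/3436 = (((1 + 0)*((2 + 0)/(-5 - 4) - 23))*(3 + 11))/3436 = ((1*(2/(-9) - 23))*14)*(1/3436) = ((1*(2*(-⅑) - 23))*14)*(1/3436) = ((1*(-2/9 - 23))*14)*(1/3436) = ((1*(-209/9))*14)*(1/3436) = -209/9*14*(1/3436) = -2926/9*1/3436 = -1463/15462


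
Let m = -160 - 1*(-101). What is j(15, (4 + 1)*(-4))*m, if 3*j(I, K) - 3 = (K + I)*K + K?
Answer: -4897/3 ≈ -1632.3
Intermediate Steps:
j(I, K) = 1 + K/3 + K*(I + K)/3 (j(I, K) = 1 + ((K + I)*K + K)/3 = 1 + ((I + K)*K + K)/3 = 1 + (K*(I + K) + K)/3 = 1 + (K + K*(I + K))/3 = 1 + (K/3 + K*(I + K)/3) = 1 + K/3 + K*(I + K)/3)
m = -59 (m = -160 + 101 = -59)
j(15, (4 + 1)*(-4))*m = (1 + ((4 + 1)*(-4))/3 + ((4 + 1)*(-4))**2/3 + (1/3)*15*((4 + 1)*(-4)))*(-59) = (1 + (5*(-4))/3 + (5*(-4))**2/3 + (1/3)*15*(5*(-4)))*(-59) = (1 + (1/3)*(-20) + (1/3)*(-20)**2 + (1/3)*15*(-20))*(-59) = (1 - 20/3 + (1/3)*400 - 100)*(-59) = (1 - 20/3 + 400/3 - 100)*(-59) = (83/3)*(-59) = -4897/3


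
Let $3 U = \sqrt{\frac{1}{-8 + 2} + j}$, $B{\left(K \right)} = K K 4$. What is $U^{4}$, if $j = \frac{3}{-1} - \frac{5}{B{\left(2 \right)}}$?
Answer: $\frac{27889}{186624} \approx 0.14944$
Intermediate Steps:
$B{\left(K \right)} = 4 K^{2}$ ($B{\left(K \right)} = K^{2} \cdot 4 = 4 K^{2}$)
$j = - \frac{53}{16}$ ($j = \frac{3}{-1} - \frac{5}{4 \cdot 2^{2}} = 3 \left(-1\right) - \frac{5}{4 \cdot 4} = -3 - \frac{5}{16} = - \frac{53}{16} \approx -3.3125$)
$U = \frac{i \sqrt{501}}{36}$ ($U = \frac{\sqrt{\frac{1}{-8 + 2} - \frac{53}{16}}}{3} = \frac{\sqrt{\frac{1}{-6} - \frac{53}{16}}}{3} = \frac{\sqrt{- \frac{1}{6} - \frac{53}{16}}}{3} = \frac{\sqrt{- \frac{167}{48}}}{3} = \frac{\frac{1}{12} i \sqrt{501}}{3} = \frac{i \sqrt{501}}{36} \approx 0.62175 i$)
$U^{4} = \left(\frac{i \sqrt{501}}{36}\right)^{4} = \frac{27889}{186624}$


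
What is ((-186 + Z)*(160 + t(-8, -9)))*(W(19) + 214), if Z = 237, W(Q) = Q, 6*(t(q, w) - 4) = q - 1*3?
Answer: 3854053/2 ≈ 1.9270e+6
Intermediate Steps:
t(q, w) = 7/2 + q/6 (t(q, w) = 4 + (q - 1*3)/6 = 4 + (q - 3)/6 = 4 + (-3 + q)/6 = 4 + (-1/2 + q/6) = 7/2 + q/6)
((-186 + Z)*(160 + t(-8, -9)))*(W(19) + 214) = ((-186 + 237)*(160 + (7/2 + (1/6)*(-8))))*(19 + 214) = (51*(160 + (7/2 - 4/3)))*233 = (51*(160 + 13/6))*233 = (51*(973/6))*233 = (16541/2)*233 = 3854053/2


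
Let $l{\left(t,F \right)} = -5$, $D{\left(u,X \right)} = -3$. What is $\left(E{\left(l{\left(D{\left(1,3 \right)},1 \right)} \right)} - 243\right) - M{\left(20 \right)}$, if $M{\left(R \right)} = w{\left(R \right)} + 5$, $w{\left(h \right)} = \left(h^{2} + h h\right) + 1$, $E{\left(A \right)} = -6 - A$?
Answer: $-1050$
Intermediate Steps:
$w{\left(h \right)} = 1 + 2 h^{2}$ ($w{\left(h \right)} = \left(h^{2} + h^{2}\right) + 1 = 2 h^{2} + 1 = 1 + 2 h^{2}$)
$M{\left(R \right)} = 6 + 2 R^{2}$ ($M{\left(R \right)} = \left(1 + 2 R^{2}\right) + 5 = 6 + 2 R^{2}$)
$\left(E{\left(l{\left(D{\left(1,3 \right)},1 \right)} \right)} - 243\right) - M{\left(20 \right)} = \left(\left(-6 - -5\right) - 243\right) - \left(6 + 2 \cdot 20^{2}\right) = \left(\left(-6 + 5\right) - 243\right) - \left(6 + 2 \cdot 400\right) = \left(-1 - 243\right) - \left(6 + 800\right) = -244 - 806 = -1050$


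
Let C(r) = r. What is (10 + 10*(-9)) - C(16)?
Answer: -96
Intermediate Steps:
(10 + 10*(-9)) - C(16) = (10 + 10*(-9)) - 1*16 = (10 - 90) - 16 = -80 - 16 = -96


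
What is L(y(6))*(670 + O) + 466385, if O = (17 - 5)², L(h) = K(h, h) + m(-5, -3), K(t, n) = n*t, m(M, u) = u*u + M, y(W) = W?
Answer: 498945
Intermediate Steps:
m(M, u) = M + u² (m(M, u) = u² + M = M + u²)
L(h) = 4 + h² (L(h) = h*h + (-5 + (-3)²) = h² + (-5 + 9) = h² + 4 = 4 + h²)
O = 144 (O = 12² = 144)
L(y(6))*(670 + O) + 466385 = (4 + 6²)*(670 + 144) + 466385 = (4 + 36)*814 + 466385 = 40*814 + 466385 = 32560 + 466385 = 498945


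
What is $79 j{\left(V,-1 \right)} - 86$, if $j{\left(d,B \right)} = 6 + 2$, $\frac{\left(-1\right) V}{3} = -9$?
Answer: $546$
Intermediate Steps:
$V = 27$ ($V = \left(-3\right) \left(-9\right) = 27$)
$j{\left(d,B \right)} = 8$
$79 j{\left(V,-1 \right)} - 86 = 79 \cdot 8 - 86 = 632 - 86 = 546$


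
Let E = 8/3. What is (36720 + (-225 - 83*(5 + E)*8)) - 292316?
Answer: -782735/3 ≈ -2.6091e+5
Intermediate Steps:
E = 8/3 (E = 8*(⅓) = 8/3 ≈ 2.6667)
(36720 + (-225 - 83*(5 + E)*8)) - 292316 = (36720 + (-225 - 83*(5 + 8/3)*8)) - 292316 = (36720 + (-225 - 1909*8/3)) - 292316 = (36720 + (-225 - 83*184/3)) - 292316 = (36720 + (-225 - 15272/3)) - 292316 = (36720 - 15947/3) - 292316 = 94213/3 - 292316 = -782735/3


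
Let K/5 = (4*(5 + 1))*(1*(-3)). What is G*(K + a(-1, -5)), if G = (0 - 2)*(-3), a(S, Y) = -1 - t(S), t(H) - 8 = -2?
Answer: -2202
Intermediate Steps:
t(H) = 6 (t(H) = 8 - 2 = 6)
a(S, Y) = -7 (a(S, Y) = -1 - 1*6 = -1 - 6 = -7)
K = -360 (K = 5*((4*(5 + 1))*(1*(-3))) = 5*((4*6)*(-3)) = 5*(24*(-3)) = 5*(-72) = -360)
G = 6 (G = -2*(-3) = 6)
G*(K + a(-1, -5)) = 6*(-360 - 7) = 6*(-367) = -2202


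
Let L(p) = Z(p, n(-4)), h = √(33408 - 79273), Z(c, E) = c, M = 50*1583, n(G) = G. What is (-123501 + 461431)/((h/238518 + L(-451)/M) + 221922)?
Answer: 3341036840000489570373969327750/2194092145027731916201919954753 - 63118949003562768750*I*√45865/2194092145027731916201919954753 ≈ 1.5227 - 6.1609e-9*I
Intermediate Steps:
M = 79150
h = I*√45865 (h = √(-45865) = I*√45865 ≈ 214.16*I)
L(p) = p
(-123501 + 461431)/((h/238518 + L(-451)/M) + 221922) = (-123501 + 461431)/(((I*√45865)/238518 - 451/79150) + 221922) = 337930/(((I*√45865)*(1/238518) - 451*1/79150) + 221922) = 337930/((I*√45865/238518 - 451/79150) + 221922) = 337930/((-451/79150 + I*√45865/238518) + 221922) = 337930/(17565125849/79150 + I*√45865/238518)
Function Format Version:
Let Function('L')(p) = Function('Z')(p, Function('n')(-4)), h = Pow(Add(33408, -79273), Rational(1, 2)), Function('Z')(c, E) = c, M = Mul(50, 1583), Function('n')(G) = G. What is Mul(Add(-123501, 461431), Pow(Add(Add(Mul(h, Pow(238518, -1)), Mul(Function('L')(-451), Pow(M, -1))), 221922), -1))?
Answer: Add(Rational(3341036840000489570373969327750, 2194092145027731916201919954753), Mul(Rational(-63118949003562768750, 2194092145027731916201919954753), I, Pow(45865, Rational(1, 2)))) ≈ Add(1.5227, Mul(-6.1609e-9, I))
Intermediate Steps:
M = 79150
h = Mul(I, Pow(45865, Rational(1, 2))) (h = Pow(-45865, Rational(1, 2)) = Mul(I, Pow(45865, Rational(1, 2))) ≈ Mul(214.16, I))
Function('L')(p) = p
Mul(Add(-123501, 461431), Pow(Add(Add(Mul(h, Pow(238518, -1)), Mul(Function('L')(-451), Pow(M, -1))), 221922), -1)) = Mul(Add(-123501, 461431), Pow(Add(Add(Mul(Mul(I, Pow(45865, Rational(1, 2))), Pow(238518, -1)), Mul(-451, Pow(79150, -1))), 221922), -1)) = Mul(337930, Pow(Add(Add(Mul(Mul(I, Pow(45865, Rational(1, 2))), Rational(1, 238518)), Mul(-451, Rational(1, 79150))), 221922), -1)) = Mul(337930, Pow(Add(Add(Mul(Rational(1, 238518), I, Pow(45865, Rational(1, 2))), Rational(-451, 79150)), 221922), -1)) = Mul(337930, Pow(Add(Add(Rational(-451, 79150), Mul(Rational(1, 238518), I, Pow(45865, Rational(1, 2)))), 221922), -1)) = Mul(337930, Pow(Add(Rational(17565125849, 79150), Mul(Rational(1, 238518), I, Pow(45865, Rational(1, 2)))), -1))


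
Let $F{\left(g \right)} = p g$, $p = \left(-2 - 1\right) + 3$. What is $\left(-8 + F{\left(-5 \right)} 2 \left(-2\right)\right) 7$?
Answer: $-56$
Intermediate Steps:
$p = 0$ ($p = -3 + 3 = 0$)
$F{\left(g \right)} = 0$ ($F{\left(g \right)} = 0 g = 0$)
$\left(-8 + F{\left(-5 \right)} 2 \left(-2\right)\right) 7 = \left(-8 + 0 \cdot 2 \left(-2\right)\right) 7 = \left(-8 + 0 \left(-2\right)\right) 7 = \left(-8 + 0\right) 7 = \left(-8\right) 7 = -56$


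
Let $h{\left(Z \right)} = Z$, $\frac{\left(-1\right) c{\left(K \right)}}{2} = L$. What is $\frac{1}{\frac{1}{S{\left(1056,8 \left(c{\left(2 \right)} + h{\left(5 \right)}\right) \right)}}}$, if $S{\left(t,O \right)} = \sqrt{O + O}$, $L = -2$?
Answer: $12$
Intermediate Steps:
$c{\left(K \right)} = 4$ ($c{\left(K \right)} = \left(-2\right) \left(-2\right) = 4$)
$S{\left(t,O \right)} = \sqrt{2} \sqrt{O}$ ($S{\left(t,O \right)} = \sqrt{2 O} = \sqrt{2} \sqrt{O}$)
$\frac{1}{\frac{1}{S{\left(1056,8 \left(c{\left(2 \right)} + h{\left(5 \right)}\right) \right)}}} = \frac{1}{\frac{1}{\sqrt{2} \sqrt{8 \left(4 + 5\right)}}} = \frac{1}{\frac{1}{\sqrt{2} \sqrt{8 \cdot 9}}} = \frac{1}{\frac{1}{\sqrt{2} \sqrt{72}}} = \frac{1}{\frac{1}{\sqrt{2} \cdot 6 \sqrt{2}}} = \frac{1}{\frac{1}{12}} = 12$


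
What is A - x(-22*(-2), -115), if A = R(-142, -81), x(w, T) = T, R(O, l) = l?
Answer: 34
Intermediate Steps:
A = -81
A - x(-22*(-2), -115) = -81 - 1*(-115) = -81 + 115 = 34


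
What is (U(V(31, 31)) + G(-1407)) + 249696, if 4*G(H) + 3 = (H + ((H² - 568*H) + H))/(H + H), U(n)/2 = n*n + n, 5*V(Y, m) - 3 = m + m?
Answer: 1998501/8 ≈ 2.4981e+5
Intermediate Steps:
V(Y, m) = ⅗ + 2*m/5 (V(Y, m) = ⅗ + (m + m)/5 = ⅗ + (2*m)/5 = ⅗ + 2*m/5)
U(n) = 2*n + 2*n² (U(n) = 2*(n*n + n) = 2*(n² + n) = 2*(n + n²) = 2*n + 2*n²)
G(H) = -¾ + (H² - 566*H)/(8*H) (G(H) = -¾ + ((H + ((H² - 568*H) + H))/(H + H))/4 = -¾ + ((H + (H² - 567*H))/((2*H)))/4 = -¾ + ((H² - 566*H)*(1/(2*H)))/4 = -¾ + ((H² - 566*H)/(2*H))/4 = -¾ + (H² - 566*H)/(8*H))
(U(V(31, 31)) + G(-1407)) + 249696 = (2*(⅗ + (⅖)*31)*(1 + (⅗ + (⅖)*31)) + (-143/2 + (⅛)*(-1407))) + 249696 = (2*(⅗ + 62/5)*(1 + (⅗ + 62/5)) + (-143/2 - 1407/8)) + 249696 = (2*13*(1 + 13) - 1979/8) + 249696 = (2*13*14 - 1979/8) + 249696 = (364 - 1979/8) + 249696 = 933/8 + 249696 = 1998501/8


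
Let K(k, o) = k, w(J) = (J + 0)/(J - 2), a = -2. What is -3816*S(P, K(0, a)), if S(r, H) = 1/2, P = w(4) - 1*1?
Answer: -1908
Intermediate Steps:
w(J) = J/(-2 + J)
P = 1 (P = 4/(-2 + 4) - 1*1 = 4/2 - 1 = 4*(½) - 1 = 2 - 1 = 1)
S(r, H) = ½
-3816*S(P, K(0, a)) = -3816*½ = -1908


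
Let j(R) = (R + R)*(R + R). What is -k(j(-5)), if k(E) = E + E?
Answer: -200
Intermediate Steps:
j(R) = 4*R² (j(R) = (2*R)*(2*R) = 4*R²)
k(E) = 2*E
-k(j(-5)) = -2*4*(-5)² = -2*4*25 = -2*100 = -1*200 = -200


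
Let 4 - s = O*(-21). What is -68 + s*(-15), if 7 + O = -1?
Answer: 2392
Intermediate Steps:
O = -8 (O = -7 - 1 = -8)
s = -164 (s = 4 - (-8)*(-21) = 4 - 1*168 = 4 - 168 = -164)
-68 + s*(-15) = -68 - 164*(-15) = -68 + 2460 = 2392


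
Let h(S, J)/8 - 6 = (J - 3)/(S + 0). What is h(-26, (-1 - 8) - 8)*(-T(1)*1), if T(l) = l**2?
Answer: -704/13 ≈ -54.154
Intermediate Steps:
h(S, J) = 48 + 8*(-3 + J)/S (h(S, J) = 48 + 8*((J - 3)/(S + 0)) = 48 + 8*((-3 + J)/S) = 48 + 8*(-3 + J)/S)
h(-26, (-1 - 8) - 8)*(-T(1)*1) = (8*(-3 + ((-1 - 8) - 8) + 6*(-26))/(-26))*(-1*1**2*1) = (8*(-1/26)*(-3 + (-9 - 8) - 156))*(-1*1*1) = (8*(-1/26)*(-3 - 17 - 156))*(-1*1) = (8*(-1/26)*(-176))*(-1) = (704/13)*(-1) = -704/13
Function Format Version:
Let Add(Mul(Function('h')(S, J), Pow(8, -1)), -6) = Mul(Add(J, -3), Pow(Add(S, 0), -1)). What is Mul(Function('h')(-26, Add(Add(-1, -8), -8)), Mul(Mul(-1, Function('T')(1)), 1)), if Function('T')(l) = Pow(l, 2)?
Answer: Rational(-704, 13) ≈ -54.154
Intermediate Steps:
Function('h')(S, J) = Add(48, Mul(8, Pow(S, -1), Add(-3, J))) (Function('h')(S, J) = Add(48, Mul(8, Mul(Add(J, -3), Pow(Add(S, 0), -1)))) = Add(48, Mul(8, Mul(Add(-3, J), Pow(S, -1)))) = Add(48, Mul(8, Mul(Pow(S, -1), Add(-3, J)))) = Add(48, Mul(8, Pow(S, -1), Add(-3, J))))
Mul(Function('h')(-26, Add(Add(-1, -8), -8)), Mul(Mul(-1, Function('T')(1)), 1)) = Mul(Mul(8, Pow(-26, -1), Add(-3, Add(Add(-1, -8), -8), Mul(6, -26))), Mul(Mul(-1, Pow(1, 2)), 1)) = Mul(Mul(8, Rational(-1, 26), Add(-3, Add(-9, -8), -156)), Mul(Mul(-1, 1), 1)) = Mul(Mul(8, Rational(-1, 26), Add(-3, -17, -156)), Mul(-1, 1)) = Mul(Mul(8, Rational(-1, 26), -176), -1) = Mul(Rational(704, 13), -1) = Rational(-704, 13)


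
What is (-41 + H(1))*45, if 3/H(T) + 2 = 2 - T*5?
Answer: -1872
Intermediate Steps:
H(T) = -3/(5*T) (H(T) = 3/(-2 + (2 - T*5)) = 3/(-2 + (2 - 5*T)) = 3/((-5*T)) = 3*(-1/(5*T)) = -3/(5*T))
(-41 + H(1))*45 = (-41 - ⅗/1)*45 = (-41 - ⅗*1)*45 = (-41 - ⅗)*45 = -208/5*45 = -1872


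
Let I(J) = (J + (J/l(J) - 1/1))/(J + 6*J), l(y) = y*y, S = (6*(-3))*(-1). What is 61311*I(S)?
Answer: 6274159/756 ≈ 8299.2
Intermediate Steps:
S = 18 (S = -18*(-1) = 18)
l(y) = y²
I(J) = (-1 + J + 1/J)/(7*J) (I(J) = (J + (J/(J²) - 1/1))/(J + 6*J) = (J + (J/J² - 1*1))/((7*J)) = (J + (1/J - 1))*(1/(7*J)) = (J + (-1 + 1/J))*(1/(7*J)) = (-1 + J + 1/J)*(1/(7*J)) = (-1 + J + 1/J)/(7*J))
61311*I(S) = 61311*((⅐)*(1 + 18² - 1*18)/18²) = 61311*((⅐)*(1/324)*(1 + 324 - 18)) = 61311*((⅐)*(1/324)*307) = 61311*(307/2268) = 6274159/756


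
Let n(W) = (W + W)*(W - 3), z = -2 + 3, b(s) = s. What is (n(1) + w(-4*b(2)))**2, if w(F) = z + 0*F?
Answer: 9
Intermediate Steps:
z = 1
n(W) = 2*W*(-3 + W) (n(W) = (2*W)*(-3 + W) = 2*W*(-3 + W))
w(F) = 1 (w(F) = 1 + 0*F = 1 + 0 = 1)
(n(1) + w(-4*b(2)))**2 = (2*1*(-3 + 1) + 1)**2 = (2*1*(-2) + 1)**2 = (-4 + 1)**2 = (-3)**2 = 9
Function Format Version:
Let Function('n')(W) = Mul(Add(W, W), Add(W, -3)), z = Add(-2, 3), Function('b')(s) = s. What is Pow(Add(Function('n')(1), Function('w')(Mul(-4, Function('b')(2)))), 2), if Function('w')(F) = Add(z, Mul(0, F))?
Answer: 9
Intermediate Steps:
z = 1
Function('n')(W) = Mul(2, W, Add(-3, W)) (Function('n')(W) = Mul(Mul(2, W), Add(-3, W)) = Mul(2, W, Add(-3, W)))
Function('w')(F) = 1 (Function('w')(F) = Add(1, Mul(0, F)) = Add(1, 0) = 1)
Pow(Add(Function('n')(1), Function('w')(Mul(-4, Function('b')(2)))), 2) = Pow(Add(Mul(2, 1, Add(-3, 1)), 1), 2) = Pow(Add(Mul(2, 1, -2), 1), 2) = Pow(Add(-4, 1), 2) = Pow(-3, 2) = 9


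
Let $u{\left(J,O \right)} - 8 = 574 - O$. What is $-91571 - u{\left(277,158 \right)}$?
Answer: $-91995$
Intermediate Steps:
$u{\left(J,O \right)} = 582 - O$ ($u{\left(J,O \right)} = 8 - \left(-574 + O\right) = 582 - O$)
$-91571 - u{\left(277,158 \right)} = -91571 - \left(582 - 158\right) = -91571 - 424 = -91995$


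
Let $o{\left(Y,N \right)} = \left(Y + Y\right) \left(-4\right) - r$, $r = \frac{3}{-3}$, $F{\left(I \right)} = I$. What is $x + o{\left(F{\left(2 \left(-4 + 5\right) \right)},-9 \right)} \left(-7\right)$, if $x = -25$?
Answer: $80$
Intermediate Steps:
$r = -1$ ($r = 3 \left(- \frac{1}{3}\right) = -1$)
$o{\left(Y,N \right)} = 1 - 8 Y$ ($o{\left(Y,N \right)} = \left(Y + Y\right) \left(-4\right) - -1 = 2 Y \left(-4\right) + 1 = - 8 Y + 1 = 1 - 8 Y$)
$x + o{\left(F{\left(2 \left(-4 + 5\right) \right)},-9 \right)} \left(-7\right) = -25 + \left(1 - 8 \cdot 2 \left(-4 + 5\right)\right) \left(-7\right) = -25 + \left(1 - 8 \cdot 2 \cdot 1\right) \left(-7\right) = -25 + \left(1 - 16\right) \left(-7\right) = -25 - -105 = -25 + 105 = 80$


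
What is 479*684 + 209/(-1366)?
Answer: 447550567/1366 ≈ 3.2764e+5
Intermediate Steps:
479*684 + 209/(-1366) = 327636 + 209*(-1/1366) = 327636 - 209/1366 = 447550567/1366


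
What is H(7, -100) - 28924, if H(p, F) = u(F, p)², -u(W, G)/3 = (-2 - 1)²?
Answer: -28195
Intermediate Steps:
u(W, G) = -27 (u(W, G) = -3*(-2 - 1)² = -3*(-3)² = -3*9 = -27)
H(p, F) = 729 (H(p, F) = (-27)² = 729)
H(7, -100) - 28924 = 729 - 28924 = -28195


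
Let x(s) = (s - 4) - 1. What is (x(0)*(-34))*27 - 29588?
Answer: -24998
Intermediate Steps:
x(s) = -5 + s (x(s) = (-4 + s) - 1 = -5 + s)
(x(0)*(-34))*27 - 29588 = ((-5 + 0)*(-34))*27 - 29588 = -5*(-34)*27 - 29588 = 170*27 - 29588 = 4590 - 29588 = -24998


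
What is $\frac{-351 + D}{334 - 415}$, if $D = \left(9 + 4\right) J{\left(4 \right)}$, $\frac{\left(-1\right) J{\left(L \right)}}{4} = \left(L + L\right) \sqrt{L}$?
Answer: $\frac{1183}{81} \approx 14.605$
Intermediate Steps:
$J{\left(L \right)} = - 8 L^{\frac{3}{2}}$ ($J{\left(L \right)} = - 4 \left(L + L\right) \sqrt{L} = - 4 \cdot 2 L \sqrt{L} = - 4 \cdot 2 L^{\frac{3}{2}} = - 8 L^{\frac{3}{2}}$)
$D = -832$ ($D = \left(9 + 4\right) \left(- 8 \cdot 4^{\frac{3}{2}}\right) = 13 \left(\left(-8\right) 8\right) = 13 \left(-64\right) = -832$)
$\frac{-351 + D}{334 - 415} = \frac{-351 - 832}{334 - 415} = - \frac{1183}{-81} = \left(-1183\right) \left(- \frac{1}{81}\right) = \frac{1183}{81}$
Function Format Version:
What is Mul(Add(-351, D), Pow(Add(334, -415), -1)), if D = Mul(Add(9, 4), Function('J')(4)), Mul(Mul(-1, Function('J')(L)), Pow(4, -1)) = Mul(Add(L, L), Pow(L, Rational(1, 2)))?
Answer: Rational(1183, 81) ≈ 14.605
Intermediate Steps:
Function('J')(L) = Mul(-8, Pow(L, Rational(3, 2))) (Function('J')(L) = Mul(-4, Mul(Add(L, L), Pow(L, Rational(1, 2)))) = Mul(-4, Mul(Mul(2, L), Pow(L, Rational(1, 2)))) = Mul(-4, Mul(2, Pow(L, Rational(3, 2)))) = Mul(-8, Pow(L, Rational(3, 2))))
D = -832 (D = Mul(Add(9, 4), Mul(-8, Pow(4, Rational(3, 2)))) = Mul(13, Mul(-8, 8)) = Mul(13, -64) = -832)
Mul(Add(-351, D), Pow(Add(334, -415), -1)) = Mul(Add(-351, -832), Pow(Add(334, -415), -1)) = Mul(-1183, Pow(-81, -1)) = Mul(-1183, Rational(-1, 81)) = Rational(1183, 81)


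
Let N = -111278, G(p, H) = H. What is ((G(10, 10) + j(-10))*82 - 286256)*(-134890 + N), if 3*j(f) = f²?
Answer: 69592350048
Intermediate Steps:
j(f) = f²/3
((G(10, 10) + j(-10))*82 - 286256)*(-134890 + N) = ((10 + (⅓)*(-10)²)*82 - 286256)*(-134890 - 111278) = ((10 + (⅓)*100)*82 - 286256)*(-246168) = ((10 + 100/3)*82 - 286256)*(-246168) = ((130/3)*82 - 286256)*(-246168) = (10660/3 - 286256)*(-246168) = -848108/3*(-246168) = 69592350048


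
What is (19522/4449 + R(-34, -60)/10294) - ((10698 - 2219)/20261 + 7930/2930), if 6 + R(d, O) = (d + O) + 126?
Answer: 172031843393123/135939313036419 ≈ 1.2655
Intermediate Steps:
R(d, O) = 120 + O + d (R(d, O) = -6 + ((d + O) + 126) = -6 + ((O + d) + 126) = -6 + (126 + O + d) = 120 + O + d)
(19522/4449 + R(-34, -60)/10294) - ((10698 - 2219)/20261 + 7930/2930) = (19522/4449 + (120 - 60 - 34)/10294) - ((10698 - 2219)/20261 + 7930/2930) = (19522*(1/4449) + 26*(1/10294)) - (8479*(1/20261) + 7930*(1/2930)) = (19522/4449 + 13/5147) - (8479/20261 + 793/293) = 100537571/22899003 - 1*18551320/5936473 = 100537571/22899003 - 18551320/5936473 = 172031843393123/135939313036419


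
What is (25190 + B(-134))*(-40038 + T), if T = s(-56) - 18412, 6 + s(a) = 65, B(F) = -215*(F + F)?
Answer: -4835358710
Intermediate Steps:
B(F) = -430*F
s(a) = 59 (s(a) = -6 + 65 = 59)
T = -18353 (T = 59 - 18412 = -18353)
(25190 + B(-134))*(-40038 + T) = (25190 - 430*(-134))*(-40038 - 18353) = (25190 + 57620)*(-58391) = 82810*(-58391) = -4835358710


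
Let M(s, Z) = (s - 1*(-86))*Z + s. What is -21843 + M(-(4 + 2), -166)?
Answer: -35129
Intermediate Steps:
M(s, Z) = s + Z*(86 + s) (M(s, Z) = (s + 86)*Z + s = (86 + s)*Z + s = Z*(86 + s) + s = s + Z*(86 + s))
-21843 + M(-(4 + 2), -166) = -21843 + (-(4 + 2) + 86*(-166) - (-166)*(4 + 2)) = -21843 + (-1*6 - 14276 - (-166)*6) = -21843 + (-6 - 14276 - 166*(-6)) = -21843 + (-6 - 14276 + 996) = -21843 - 13286 = -35129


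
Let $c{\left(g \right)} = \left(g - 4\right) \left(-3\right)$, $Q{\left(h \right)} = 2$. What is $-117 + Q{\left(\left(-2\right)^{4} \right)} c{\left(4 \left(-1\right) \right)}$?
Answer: $-69$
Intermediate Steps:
$c{\left(g \right)} = 12 - 3 g$ ($c{\left(g \right)} = \left(-4 + g\right) \left(-3\right) = 12 - 3 g$)
$-117 + Q{\left(\left(-2\right)^{4} \right)} c{\left(4 \left(-1\right) \right)} = -117 + 2 \left(12 - 3 \cdot 4 \left(-1\right)\right) = -117 + 2 \left(12 - -12\right) = -117 + 2 \left(12 + 12\right) = -117 + 2 \cdot 24 = -117 + 48 = -69$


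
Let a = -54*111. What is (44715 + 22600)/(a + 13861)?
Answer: 67315/7867 ≈ 8.5566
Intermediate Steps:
a = -5994
(44715 + 22600)/(a + 13861) = (44715 + 22600)/(-5994 + 13861) = 67315/7867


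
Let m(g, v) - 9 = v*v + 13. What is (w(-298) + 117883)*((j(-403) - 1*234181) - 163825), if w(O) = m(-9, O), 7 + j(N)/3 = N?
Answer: -82525674324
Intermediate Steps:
j(N) = -21 + 3*N
m(g, v) = 22 + v² (m(g, v) = 9 + (v*v + 13) = 9 + (v² + 13) = 9 + (13 + v²) = 22 + v²)
w(O) = 22 + O²
(w(-298) + 117883)*((j(-403) - 1*234181) - 163825) = ((22 + (-298)²) + 117883)*(((-21 + 3*(-403)) - 1*234181) - 163825) = ((22 + 88804) + 117883)*(((-21 - 1209) - 234181) - 163825) = (88826 + 117883)*((-1230 - 234181) - 163825) = 206709*(-235411 - 163825) = 206709*(-399236) = -82525674324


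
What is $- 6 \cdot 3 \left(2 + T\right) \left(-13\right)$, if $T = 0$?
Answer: $468$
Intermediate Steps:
$- 6 \cdot 3 \left(2 + T\right) \left(-13\right) = - 6 \cdot 3 \left(2 + 0\right) \left(-13\right) = - 6 \cdot 3 \cdot 2 \left(-13\right) = \left(-6\right) 6 \left(-13\right) = \left(-36\right) \left(-13\right) = 468$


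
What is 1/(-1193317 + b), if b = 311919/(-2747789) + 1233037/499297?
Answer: -1371962804333/1637183305392958311 ≈ -8.3800e-7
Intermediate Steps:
b = 3232385284250/1371962804333 (b = 311919*(-1/2747789) + 1233037*(1/499297) = -311919/2747789 + 1233037/499297 = 3232385284250/1371962804333 ≈ 2.3560)
1/(-1193317 + b) = 1/(-1193317 + 3232385284250/1371962804333) = 1/(-1637183305392958311/1371962804333) = -1371962804333/1637183305392958311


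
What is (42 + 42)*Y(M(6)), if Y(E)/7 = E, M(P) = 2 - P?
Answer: -2352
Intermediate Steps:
Y(E) = 7*E
(42 + 42)*Y(M(6)) = (42 + 42)*(7*(2 - 1*6)) = 84*(7*(2 - 6)) = 84*(7*(-4)) = 84*(-28) = -2352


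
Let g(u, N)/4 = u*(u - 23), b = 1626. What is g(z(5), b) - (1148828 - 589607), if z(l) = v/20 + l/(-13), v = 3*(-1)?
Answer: -9449984359/16900 ≈ -5.5917e+5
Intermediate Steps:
v = -3
z(l) = -3/20 - l/13 (z(l) = -3/20 + l/(-13) = -3*1/20 + l*(-1/13) = -3/20 - l/13)
g(u, N) = 4*u*(-23 + u) (g(u, N) = 4*(u*(u - 23)) = 4*(u*(-23 + u)) = 4*u*(-23 + u))
g(z(5), b) - (1148828 - 589607) = 4*(-3/20 - 1/13*5)*(-23 + (-3/20 - 1/13*5)) - (1148828 - 589607) = 4*(-3/20 - 5/13)*(-23 + (-3/20 - 5/13)) - 1*559221 = 4*(-139/260)*(-23 - 139/260) - 559221 = 4*(-139/260)*(-6119/260) - 559221 = 850541/16900 - 559221 = -9449984359/16900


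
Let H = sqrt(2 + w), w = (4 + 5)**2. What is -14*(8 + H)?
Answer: -112 - 14*sqrt(83) ≈ -239.55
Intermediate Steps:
w = 81 (w = 9**2 = 81)
H = sqrt(83) (H = sqrt(2 + 81) = sqrt(83) ≈ 9.1104)
-14*(8 + H) = -14*(8 + sqrt(83)) = -112 - 14*sqrt(83)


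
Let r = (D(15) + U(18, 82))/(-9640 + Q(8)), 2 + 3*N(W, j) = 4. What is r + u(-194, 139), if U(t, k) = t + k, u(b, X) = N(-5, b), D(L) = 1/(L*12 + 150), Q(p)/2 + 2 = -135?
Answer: 2148079/3271620 ≈ 0.65658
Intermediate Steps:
Q(p) = -274 (Q(p) = -4 + 2*(-135) = -4 - 270 = -274)
N(W, j) = 2/3 (N(W, j) = -2/3 + (1/3)*4 = -2/3 + 4/3 = 2/3)
D(L) = 1/(150 + 12*L) (D(L) = 1/(12*L + 150) = 1/(150 + 12*L))
u(b, X) = 2/3
U(t, k) = k + t
r = -33001/3271620 (r = (1/(6*(25 + 2*15)) + (82 + 18))/(-9640 - 274) = (1/(6*(25 + 30)) + 100)/(-9914) = ((1/6)/55 + 100)*(-1/9914) = ((1/6)*(1/55) + 100)*(-1/9914) = (1/330 + 100)*(-1/9914) = (33001/330)*(-1/9914) = -33001/3271620 ≈ -0.010087)
r + u(-194, 139) = -33001/3271620 + 2/3 = 2148079/3271620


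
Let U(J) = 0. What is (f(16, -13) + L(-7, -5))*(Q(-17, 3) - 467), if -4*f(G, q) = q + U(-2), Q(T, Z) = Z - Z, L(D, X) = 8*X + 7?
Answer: 55573/4 ≈ 13893.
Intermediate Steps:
L(D, X) = 7 + 8*X
Q(T, Z) = 0
f(G, q) = -q/4 (f(G, q) = -(q + 0)/4 = -q/4)
(f(16, -13) + L(-7, -5))*(Q(-17, 3) - 467) = (-¼*(-13) + (7 + 8*(-5)))*(0 - 467) = (13/4 + (7 - 40))*(-467) = (13/4 - 33)*(-467) = -119/4*(-467) = 55573/4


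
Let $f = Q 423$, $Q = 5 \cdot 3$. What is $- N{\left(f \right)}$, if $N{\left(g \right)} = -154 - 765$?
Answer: $919$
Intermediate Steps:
$Q = 15$
$f = 6345$ ($f = 15 \cdot 423 = 6345$)
$N{\left(g \right)} = -919$ ($N{\left(g \right)} = -154 - 765 = -919$)
$- N{\left(f \right)} = \left(-1\right) \left(-919\right) = 919$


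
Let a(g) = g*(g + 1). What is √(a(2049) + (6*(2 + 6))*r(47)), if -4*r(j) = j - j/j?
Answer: √4199898 ≈ 2049.4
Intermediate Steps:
r(j) = ¼ - j/4 (r(j) = -(j - j/j)/4 = -(j - 1*1)/4 = -(j - 1)/4 = -(-1 + j)/4 = ¼ - j/4)
a(g) = g*(1 + g)
√(a(2049) + (6*(2 + 6))*r(47)) = √(2049*(1 + 2049) + (6*(2 + 6))*(¼ - ¼*47)) = √(2049*2050 + (6*8)*(¼ - 47/4)) = √(4200450 + 48*(-23/2)) = √(4200450 - 552) = √4199898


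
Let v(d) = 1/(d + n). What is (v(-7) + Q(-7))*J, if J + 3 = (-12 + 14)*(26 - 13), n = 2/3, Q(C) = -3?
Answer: -1380/19 ≈ -72.632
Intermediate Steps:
n = 2/3 (n = 2*(1/3) = 2/3 ≈ 0.66667)
v(d) = 1/(2/3 + d) (v(d) = 1/(d + 2/3) = 1/(2/3 + d))
J = 23 (J = -3 + (-12 + 14)*(26 - 13) = -3 + 2*13 = -3 + 26 = 23)
(v(-7) + Q(-7))*J = (3/(2 + 3*(-7)) - 3)*23 = (3/(2 - 21) - 3)*23 = (3/(-19) - 3)*23 = (3*(-1/19) - 3)*23 = (-3/19 - 3)*23 = -60/19*23 = -1380/19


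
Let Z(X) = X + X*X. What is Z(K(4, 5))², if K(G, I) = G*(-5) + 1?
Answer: 116964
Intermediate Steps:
K(G, I) = 1 - 5*G (K(G, I) = -5*G + 1 = 1 - 5*G)
Z(X) = X + X²
Z(K(4, 5))² = ((1 - 5*4)*(1 + (1 - 5*4)))² = ((1 - 20)*(1 + (1 - 20)))² = (-19*(1 - 19))² = (-19*(-18))² = 342² = 116964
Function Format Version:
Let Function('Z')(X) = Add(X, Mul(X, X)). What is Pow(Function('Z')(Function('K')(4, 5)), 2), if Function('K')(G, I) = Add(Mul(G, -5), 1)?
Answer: 116964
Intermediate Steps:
Function('K')(G, I) = Add(1, Mul(-5, G)) (Function('K')(G, I) = Add(Mul(-5, G), 1) = Add(1, Mul(-5, G)))
Function('Z')(X) = Add(X, Pow(X, 2))
Pow(Function('Z')(Function('K')(4, 5)), 2) = Pow(Mul(Add(1, Mul(-5, 4)), Add(1, Add(1, Mul(-5, 4)))), 2) = Pow(Mul(Add(1, -20), Add(1, Add(1, -20))), 2) = Pow(Mul(-19, Add(1, -19)), 2) = Pow(Mul(-19, -18), 2) = Pow(342, 2) = 116964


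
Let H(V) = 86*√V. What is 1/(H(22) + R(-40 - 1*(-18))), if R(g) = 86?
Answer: -1/1806 + √22/1806 ≈ 0.0020434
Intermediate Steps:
1/(H(22) + R(-40 - 1*(-18))) = 1/(86*√22 + 86) = 1/(86 + 86*√22)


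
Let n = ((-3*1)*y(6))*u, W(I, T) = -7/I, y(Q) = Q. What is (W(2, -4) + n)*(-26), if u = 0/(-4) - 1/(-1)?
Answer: 559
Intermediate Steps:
u = 1 (u = 0*(-¼) - 1*(-1) = 0 + 1 = 1)
n = -18 (n = (-3*1*6)*1 = -3*6*1 = -18*1 = -18)
(W(2, -4) + n)*(-26) = (-7/2 - 18)*(-26) = -43/2*(-26) = 559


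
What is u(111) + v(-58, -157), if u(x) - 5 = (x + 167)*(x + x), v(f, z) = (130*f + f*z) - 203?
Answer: 63084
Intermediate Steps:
v(f, z) = -203 + 130*f + f*z
u(x) = 5 + 2*x*(167 + x) (u(x) = 5 + (x + 167)*(x + x) = 5 + (167 + x)*(2*x) = 5 + 2*x*(167 + x))
u(111) + v(-58, -157) = (5 + 2*111**2 + 334*111) + (-203 + 130*(-58) - 58*(-157)) = (5 + 2*12321 + 37074) + (-203 - 7540 + 9106) = (5 + 24642 + 37074) + 1363 = 61721 + 1363 = 63084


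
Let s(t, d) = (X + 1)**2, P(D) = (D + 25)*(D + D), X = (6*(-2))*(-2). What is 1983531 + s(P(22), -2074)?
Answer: 1984156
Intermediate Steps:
X = 24 (X = -12*(-2) = 24)
P(D) = 2*D*(25 + D) (P(D) = (25 + D)*(2*D) = 2*D*(25 + D))
s(t, d) = 625 (s(t, d) = (24 + 1)**2 = 25**2 = 625)
1983531 + s(P(22), -2074) = 1983531 + 625 = 1984156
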